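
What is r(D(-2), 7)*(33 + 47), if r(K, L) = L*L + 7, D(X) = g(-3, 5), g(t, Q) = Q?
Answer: 4480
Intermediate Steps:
D(X) = 5
r(K, L) = 7 + L² (r(K, L) = L² + 7 = 7 + L²)
r(D(-2), 7)*(33 + 47) = (7 + 7²)*(33 + 47) = (7 + 49)*80 = 56*80 = 4480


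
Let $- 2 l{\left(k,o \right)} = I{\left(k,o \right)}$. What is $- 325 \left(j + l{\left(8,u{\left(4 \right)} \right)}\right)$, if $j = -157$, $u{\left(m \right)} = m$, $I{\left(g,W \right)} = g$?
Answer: $52325$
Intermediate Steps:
$l{\left(k,o \right)} = - \frac{k}{2}$
$- 325 \left(j + l{\left(8,u{\left(4 \right)} \right)}\right) = - 325 \left(-157 - 4\right) = \left(-325\right) \left(-161\right) = 52325$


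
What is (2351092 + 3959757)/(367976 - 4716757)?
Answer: -6310849/4348781 ≈ -1.4512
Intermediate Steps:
(2351092 + 3959757)/(367976 - 4716757) = 6310849/(-4348781) = 6310849*(-1/4348781) = -6310849/4348781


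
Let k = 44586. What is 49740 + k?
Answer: 94326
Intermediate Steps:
49740 + k = 49740 + 44586 = 94326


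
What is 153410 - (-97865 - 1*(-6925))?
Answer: 244350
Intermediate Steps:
153410 - (-97865 - 1*(-6925)) = 153410 - (-97865 + 6925) = 153410 - 1*(-90940) = 153410 + 90940 = 244350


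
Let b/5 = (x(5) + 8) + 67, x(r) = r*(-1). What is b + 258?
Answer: 608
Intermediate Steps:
x(r) = -r
b = 350 (b = 5*((-1*5 + 8) + 67) = 5*((-5 + 8) + 67) = 5*(3 + 67) = 5*70 = 350)
b + 258 = 350 + 258 = 608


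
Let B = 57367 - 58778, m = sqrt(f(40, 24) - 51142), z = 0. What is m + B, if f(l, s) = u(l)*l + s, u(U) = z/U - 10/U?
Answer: -1411 + 2*I*sqrt(12782) ≈ -1411.0 + 226.11*I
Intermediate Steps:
u(U) = -10/U (u(U) = 0/U - 10/U = 0 - 10/U = -10/U)
f(l, s) = -10 + s (f(l, s) = (-10/l)*l + s = -10 + s)
m = 2*I*sqrt(12782) (m = sqrt((-10 + 24) - 51142) = sqrt(14 - 51142) = sqrt(-51128) = 2*I*sqrt(12782) ≈ 226.11*I)
B = -1411
m + B = 2*I*sqrt(12782) - 1411 = -1411 + 2*I*sqrt(12782)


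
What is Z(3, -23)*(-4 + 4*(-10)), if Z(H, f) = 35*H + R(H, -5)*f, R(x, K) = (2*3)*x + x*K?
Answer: -1584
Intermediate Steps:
R(x, K) = 6*x + K*x
Z(H, f) = 35*H + H*f (Z(H, f) = 35*H + (H*(6 - 5))*f = 35*H + (H*1)*f = 35*H + H*f)
Z(3, -23)*(-4 + 4*(-10)) = (3*(35 - 23))*(-4 + 4*(-10)) = (3*12)*(-4 - 40) = 36*(-44) = -1584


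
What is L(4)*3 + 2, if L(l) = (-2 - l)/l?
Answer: -5/2 ≈ -2.5000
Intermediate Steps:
L(l) = (-2 - l)/l
L(4)*3 + 2 = ((-2 - 1*4)/4)*3 + 2 = ((-2 - 4)/4)*3 + 2 = ((1/4)*(-6))*3 + 2 = -3/2*3 + 2 = -9/2 + 2 = -5/2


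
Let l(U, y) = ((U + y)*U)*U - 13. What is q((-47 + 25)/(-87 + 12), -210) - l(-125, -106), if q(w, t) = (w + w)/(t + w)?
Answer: 14192113605/3932 ≈ 3.6094e+6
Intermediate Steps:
q(w, t) = 2*w/(t + w) (q(w, t) = (2*w)/(t + w) = 2*w/(t + w))
l(U, y) = -13 + U²*(U + y) (l(U, y) = (U*(U + y))*U - 13 = U²*(U + y) - 13 = -13 + U²*(U + y))
q((-47 + 25)/(-87 + 12), -210) - l(-125, -106) = 2*((-47 + 25)/(-87 + 12))/(-210 + (-47 + 25)/(-87 + 12)) - (-13 + (-125)³ - 106*(-125)²) = 2*(-22/(-75))/(-210 - 22/(-75)) - (-13 - 1953125 - 106*15625) = 2*(-22*(-1/75))/(-210 - 22*(-1/75)) - (-13 - 1953125 - 1656250) = 2*(22/75)/(-210 + 22/75) - 1*(-3609388) = 2*(22/75)/(-15728/75) + 3609388 = 2*(22/75)*(-75/15728) + 3609388 = -11/3932 + 3609388 = 14192113605/3932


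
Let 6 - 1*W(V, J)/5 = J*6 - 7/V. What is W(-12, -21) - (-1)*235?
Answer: 10705/12 ≈ 892.08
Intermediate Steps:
W(V, J) = 30 - 30*J + 35/V (W(V, J) = 30 - 5*(J*6 - 7/V) = 30 - 5*(6*J - 7/V) = 30 - 5*(-7/V + 6*J) = 30 + (-30*J + 35/V) = 30 - 30*J + 35/V)
W(-12, -21) - (-1)*235 = (30 - 30*(-21) + 35/(-12)) - (-1)*235 = (30 + 630 + 35*(-1/12)) - 1*(-235) = (30 + 630 - 35/12) + 235 = 7885/12 + 235 = 10705/12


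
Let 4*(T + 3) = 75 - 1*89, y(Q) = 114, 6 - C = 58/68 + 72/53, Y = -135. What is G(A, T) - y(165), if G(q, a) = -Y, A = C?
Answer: 21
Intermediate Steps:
C = 6827/1802 (C = 6 - (58/68 + 72/53) = 6 - (58*(1/68) + 72*(1/53)) = 6 - (29/34 + 72/53) = 6 - 1*3985/1802 = 6 - 3985/1802 = 6827/1802 ≈ 3.7886)
T = -13/2 (T = -3 + (75 - 1*89)/4 = -3 + (75 - 89)/4 = -3 + (¼)*(-14) = -3 - 7/2 = -13/2 ≈ -6.5000)
A = 6827/1802 ≈ 3.7886
G(q, a) = 135 (G(q, a) = -1*(-135) = 135)
G(A, T) - y(165) = 135 - 1*114 = 135 - 114 = 21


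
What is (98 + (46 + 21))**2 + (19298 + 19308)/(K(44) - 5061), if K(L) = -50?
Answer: 139108369/5111 ≈ 27217.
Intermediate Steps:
(98 + (46 + 21))**2 + (19298 + 19308)/(K(44) - 5061) = (98 + (46 + 21))**2 + (19298 + 19308)/(-50 - 5061) = (98 + 67)**2 + 38606/(-5111) = 165**2 + 38606*(-1/5111) = 27225 - 38606/5111 = 139108369/5111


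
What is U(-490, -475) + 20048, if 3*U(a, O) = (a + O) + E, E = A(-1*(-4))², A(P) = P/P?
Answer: 59180/3 ≈ 19727.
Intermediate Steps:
A(P) = 1
E = 1 (E = 1² = 1)
U(a, O) = ⅓ + O/3 + a/3 (U(a, O) = ((a + O) + 1)/3 = ((O + a) + 1)/3 = (1 + O + a)/3 = ⅓ + O/3 + a/3)
U(-490, -475) + 20048 = (⅓ + (⅓)*(-475) + (⅓)*(-490)) + 20048 = (⅓ - 475/3 - 490/3) + 20048 = -964/3 + 20048 = 59180/3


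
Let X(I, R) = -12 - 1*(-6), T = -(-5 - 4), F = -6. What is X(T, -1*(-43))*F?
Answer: 36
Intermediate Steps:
T = 9 (T = -1*(-9) = 9)
X(I, R) = -6 (X(I, R) = -12 + 6 = -6)
X(T, -1*(-43))*F = -6*(-6) = 36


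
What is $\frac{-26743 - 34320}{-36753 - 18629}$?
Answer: $\frac{61063}{55382} \approx 1.1026$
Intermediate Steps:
$\frac{-26743 - 34320}{-36753 - 18629} = - \frac{61063}{-55382} = \left(-61063\right) \left(- \frac{1}{55382}\right) = \frac{61063}{55382}$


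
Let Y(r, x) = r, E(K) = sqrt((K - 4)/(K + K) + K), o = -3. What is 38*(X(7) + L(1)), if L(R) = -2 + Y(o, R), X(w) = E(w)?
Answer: -190 + 19*sqrt(1414)/7 ≈ -87.934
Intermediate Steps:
E(K) = sqrt(K + (-4 + K)/(2*K)) (E(K) = sqrt((-4 + K)/((2*K)) + K) = sqrt((-4 + K)*(1/(2*K)) + K) = sqrt((-4 + K)/(2*K) + K) = sqrt(K + (-4 + K)/(2*K)))
X(w) = sqrt(2 - 8/w + 4*w)/2
L(R) = -5 (L(R) = -2 - 3 = -5)
38*(X(7) + L(1)) = 38*(sqrt(2 - 8/7 + 4*7)/2 - 5) = 38*(sqrt(2 - 8*1/7 + 28)/2 - 5) = 38*(sqrt(2 - 8/7 + 28)/2 - 5) = 38*(sqrt(202/7)/2 - 5) = 38*((sqrt(1414)/7)/2 - 5) = 38*(sqrt(1414)/14 - 5) = 38*(-5 + sqrt(1414)/14) = -190 + 19*sqrt(1414)/7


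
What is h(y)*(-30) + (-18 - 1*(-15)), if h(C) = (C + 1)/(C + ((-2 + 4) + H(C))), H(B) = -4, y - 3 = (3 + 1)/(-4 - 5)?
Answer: -195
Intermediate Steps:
y = 23/9 (y = 3 + (3 + 1)/(-4 - 5) = 3 + 4/(-9) = 3 + 4*(-⅑) = 3 - 4/9 = 23/9 ≈ 2.5556)
h(C) = (1 + C)/(-2 + C) (h(C) = (C + 1)/(C + ((-2 + 4) - 4)) = (1 + C)/(C + (2 - 4)) = (1 + C)/(C - 2) = (1 + C)/(-2 + C))
h(y)*(-30) + (-18 - 1*(-15)) = ((1 + 23/9)/(-2 + 23/9))*(-30) + (-18 - 1*(-15)) = ((32/9)/(5/9))*(-30) + (-18 + 15) = ((9/5)*(32/9))*(-30) - 3 = (32/5)*(-30) - 3 = -192 - 3 = -195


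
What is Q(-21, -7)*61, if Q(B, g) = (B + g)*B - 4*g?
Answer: 37576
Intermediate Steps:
Q(B, g) = -4*g + B*(B + g) (Q(B, g) = B*(B + g) - 4*g = -4*g + B*(B + g))
Q(-21, -7)*61 = ((-21)² - 4*(-7) - 21*(-7))*61 = (441 + 28 + 147)*61 = 616*61 = 37576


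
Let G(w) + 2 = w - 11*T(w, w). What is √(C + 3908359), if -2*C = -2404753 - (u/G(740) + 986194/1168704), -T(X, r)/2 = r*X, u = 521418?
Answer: √439780001955164277856997897909/293343194424 ≈ 2260.7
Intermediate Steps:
T(X, r) = -2*X*r (T(X, r) = -2*r*X = -2*X*r)
G(w) = -2 + w + 22*w² (G(w) = -2 + (w - (-22)*w*w) = -2 + (w - (-22)*w²) = -2 + (w + 22*w²) = -2 + w + 22*w²)
C = 8465018244595234825/7040236666176 (C = -(-2404753 - (521418/(-2 + 740 + 22*740²) + 986194/1168704))/2 = -(-2404753 - (521418/(-2 + 740 + 22*547600) + 986194*(1/1168704)))/2 = -(-2404753 - (521418/(-2 + 740 + 12047200) + 493097/584352))/2 = -(-2404753 - (521418/12047938 + 493097/584352))/2 = -(-2404753 - (521418*(1/12047938) + 493097/584352))/2 = -(-2404753 - (260709/6023969 + 493097/584352))/2 = -(-2404753 - 1*3122746867561/3520118333088)/2 = -(-2404753 - 3122746867561/3520118333088)/2 = -½*(-8465018244595234825/3520118333088) = 8465018244595234825/7040236666176 ≈ 1.2024e+6)
√(C + 3908359) = √(8465018244595234825/7040236666176 + 3908359) = √(35980790580974200009/7040236666176) = √439780001955164277856997897909/293343194424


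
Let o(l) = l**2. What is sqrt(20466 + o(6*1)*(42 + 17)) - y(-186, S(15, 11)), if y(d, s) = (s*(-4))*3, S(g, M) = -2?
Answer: -24 + 3*sqrt(2510) ≈ 126.30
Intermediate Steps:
y(d, s) = -12*s (y(d, s) = -4*s*3 = -12*s)
sqrt(20466 + o(6*1)*(42 + 17)) - y(-186, S(15, 11)) = sqrt(20466 + (6*1)**2*(42 + 17)) - (-12)*(-2) = sqrt(20466 + 6**2*59) - 1*24 = sqrt(20466 + 36*59) - 24 = sqrt(20466 + 2124) - 24 = sqrt(22590) - 24 = 3*sqrt(2510) - 24 = -24 + 3*sqrt(2510)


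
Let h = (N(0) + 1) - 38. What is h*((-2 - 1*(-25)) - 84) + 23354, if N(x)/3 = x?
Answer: 25611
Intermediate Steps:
N(x) = 3*x
h = -37 (h = (3*0 + 1) - 38 = (0 + 1) - 38 = 1 - 38 = -37)
h*((-2 - 1*(-25)) - 84) + 23354 = -37*((-2 - 1*(-25)) - 84) + 23354 = -37*((-2 + 25) - 84) + 23354 = -37*(23 - 84) + 23354 = -37*(-61) + 23354 = 2257 + 23354 = 25611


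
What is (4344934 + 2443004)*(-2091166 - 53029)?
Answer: -14554662719910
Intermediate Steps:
(4344934 + 2443004)*(-2091166 - 53029) = 6787938*(-2144195) = -14554662719910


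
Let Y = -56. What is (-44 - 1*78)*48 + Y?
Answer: -5912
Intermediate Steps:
(-44 - 1*78)*48 + Y = (-44 - 1*78)*48 - 56 = (-44 - 78)*48 - 56 = -122*48 - 56 = -5856 - 56 = -5912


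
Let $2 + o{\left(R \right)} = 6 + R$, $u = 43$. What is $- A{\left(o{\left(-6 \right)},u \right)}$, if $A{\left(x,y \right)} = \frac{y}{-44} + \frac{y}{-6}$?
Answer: $\frac{1075}{132} \approx 8.1439$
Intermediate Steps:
$o{\left(R \right)} = 4 + R$ ($o{\left(R \right)} = -2 + \left(6 + R\right) = 4 + R$)
$A{\left(x,y \right)} = - \frac{25 y}{132}$ ($A{\left(x,y \right)} = y \left(- \frac{1}{44}\right) + y \left(- \frac{1}{6}\right) = - \frac{y}{44} - \frac{y}{6} = - \frac{25 y}{132}$)
$- A{\left(o{\left(-6 \right)},u \right)} = - \frac{\left(-25\right) 43}{132} = \left(-1\right) \left(- \frac{1075}{132}\right) = \frac{1075}{132}$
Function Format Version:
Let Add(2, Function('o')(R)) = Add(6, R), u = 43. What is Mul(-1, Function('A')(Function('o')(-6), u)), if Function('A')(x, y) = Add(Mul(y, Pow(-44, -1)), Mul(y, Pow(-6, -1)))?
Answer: Rational(1075, 132) ≈ 8.1439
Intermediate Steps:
Function('o')(R) = Add(4, R) (Function('o')(R) = Add(-2, Add(6, R)) = Add(4, R))
Function('A')(x, y) = Mul(Rational(-25, 132), y) (Function('A')(x, y) = Add(Mul(y, Rational(-1, 44)), Mul(y, Rational(-1, 6))) = Add(Mul(Rational(-1, 44), y), Mul(Rational(-1, 6), y)) = Mul(Rational(-25, 132), y))
Mul(-1, Function('A')(Function('o')(-6), u)) = Mul(-1, Mul(Rational(-25, 132), 43)) = Mul(-1, Rational(-1075, 132)) = Rational(1075, 132)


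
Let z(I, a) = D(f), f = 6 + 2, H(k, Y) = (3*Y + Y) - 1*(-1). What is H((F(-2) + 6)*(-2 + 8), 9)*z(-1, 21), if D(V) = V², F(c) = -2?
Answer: 2368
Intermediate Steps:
H(k, Y) = 1 + 4*Y (H(k, Y) = 4*Y + 1 = 1 + 4*Y)
f = 8
z(I, a) = 64 (z(I, a) = 8² = 64)
H((F(-2) + 6)*(-2 + 8), 9)*z(-1, 21) = (1 + 4*9)*64 = (1 + 36)*64 = 37*64 = 2368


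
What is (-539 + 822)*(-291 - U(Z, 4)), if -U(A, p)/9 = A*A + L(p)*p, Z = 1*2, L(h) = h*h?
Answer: 90843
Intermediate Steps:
L(h) = h**2
Z = 2
U(A, p) = -9*A**2 - 9*p**3 (U(A, p) = -9*(A*A + p**2*p) = -9*(A**2 + p**3) = -9*A**2 - 9*p**3)
(-539 + 822)*(-291 - U(Z, 4)) = (-539 + 822)*(-291 - (-9*2**2 - 9*4**3)) = 283*(-291 - (-9*4 - 9*64)) = 283*(-291 - (-36 - 576)) = 283*(-291 - 1*(-612)) = 283*(-291 + 612) = 283*321 = 90843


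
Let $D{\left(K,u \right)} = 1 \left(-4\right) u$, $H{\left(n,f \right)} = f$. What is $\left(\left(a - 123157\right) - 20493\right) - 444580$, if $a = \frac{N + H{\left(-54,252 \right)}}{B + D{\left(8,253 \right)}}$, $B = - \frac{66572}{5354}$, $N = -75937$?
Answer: $- \frac{322593045111}{548482} \approx -5.8816 \cdot 10^{5}$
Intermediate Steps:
$B = - \frac{33286}{2677}$ ($B = \left(-66572\right) \frac{1}{5354} = - \frac{33286}{2677} \approx -12.434$)
$D{\left(K,u \right)} = - 4 u$
$a = \frac{40521749}{548482}$ ($a = \frac{-75937 + 252}{- \frac{33286}{2677} - 1012} = - \frac{75685}{- \frac{33286}{2677} - 1012} = - \frac{75685}{- \frac{2742410}{2677}} = \left(-75685\right) \left(- \frac{2677}{2742410}\right) = \frac{40521749}{548482} \approx 73.88$)
$\left(\left(a - 123157\right) - 20493\right) - 444580 = \left(\left(\frac{40521749}{548482} - 123157\right) - 20493\right) - 444580 = \left(- \frac{67508875925}{548482} - 20493\right) - 444580 = - \frac{78748917551}{548482} - 444580 = - \frac{322593045111}{548482}$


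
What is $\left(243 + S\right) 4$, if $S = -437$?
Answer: $-776$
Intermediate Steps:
$\left(243 + S\right) 4 = \left(243 - 437\right) 4 = \left(-194\right) 4 = -776$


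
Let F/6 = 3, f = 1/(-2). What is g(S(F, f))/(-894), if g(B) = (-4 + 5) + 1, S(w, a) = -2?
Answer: -1/447 ≈ -0.0022371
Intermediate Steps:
f = -½ ≈ -0.50000
F = 18 (F = 6*3 = 18)
g(B) = 2 (g(B) = 1 + 1 = 2)
g(S(F, f))/(-894) = 2/(-894) = 2*(-1/894) = -1/447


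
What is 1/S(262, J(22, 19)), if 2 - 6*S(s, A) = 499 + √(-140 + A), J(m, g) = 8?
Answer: -2982/247141 + 12*I*√33/247141 ≈ -0.012066 + 0.00027893*I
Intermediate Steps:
S(s, A) = -497/6 - √(-140 + A)/6 (S(s, A) = ⅓ - (499 + √(-140 + A))/6 = ⅓ + (-499/6 - √(-140 + A)/6) = -497/6 - √(-140 + A)/6)
1/S(262, J(22, 19)) = 1/(-497/6 - √(-140 + 8)/6) = 1/(-497/6 - I*√33/3)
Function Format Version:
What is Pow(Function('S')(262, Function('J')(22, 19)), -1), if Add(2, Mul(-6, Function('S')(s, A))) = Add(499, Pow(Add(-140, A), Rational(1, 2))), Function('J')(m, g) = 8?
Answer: Add(Rational(-2982, 247141), Mul(Rational(12, 247141), I, Pow(33, Rational(1, 2)))) ≈ Add(-0.012066, Mul(0.00027893, I))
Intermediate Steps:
Function('S')(s, A) = Add(Rational(-497, 6), Mul(Rational(-1, 6), Pow(Add(-140, A), Rational(1, 2)))) (Function('S')(s, A) = Add(Rational(1, 3), Mul(Rational(-1, 6), Add(499, Pow(Add(-140, A), Rational(1, 2))))) = Add(Rational(1, 3), Add(Rational(-499, 6), Mul(Rational(-1, 6), Pow(Add(-140, A), Rational(1, 2))))) = Add(Rational(-497, 6), Mul(Rational(-1, 6), Pow(Add(-140, A), Rational(1, 2)))))
Pow(Function('S')(262, Function('J')(22, 19)), -1) = Pow(Add(Rational(-497, 6), Mul(Rational(-1, 6), Pow(Add(-140, 8), Rational(1, 2)))), -1) = Pow(Add(Rational(-497, 6), Mul(Rational(-1, 6), Pow(-132, Rational(1, 2)))), -1) = Pow(Add(Rational(-497, 6), Mul(Rational(-1, 6), Mul(2, I, Pow(33, Rational(1, 2))))), -1) = Pow(Add(Rational(-497, 6), Mul(Rational(-1, 3), I, Pow(33, Rational(1, 2)))), -1)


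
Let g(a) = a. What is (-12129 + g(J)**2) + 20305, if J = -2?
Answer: 8180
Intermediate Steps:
(-12129 + g(J)**2) + 20305 = (-12129 + (-2)**2) + 20305 = (-12129 + 4) + 20305 = -12125 + 20305 = 8180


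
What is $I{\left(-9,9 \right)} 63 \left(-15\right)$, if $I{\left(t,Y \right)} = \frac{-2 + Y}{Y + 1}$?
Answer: $- \frac{1323}{2} \approx -661.5$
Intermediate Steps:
$I{\left(t,Y \right)} = \frac{-2 + Y}{1 + Y}$
$I{\left(-9,9 \right)} 63 \left(-15\right) = \frac{-2 + 9}{1 + 9} \cdot 63 \left(-15\right) = \frac{1}{10} \cdot 7 \cdot 63 \left(-15\right) = \frac{7}{10} \cdot 63 \left(-15\right) = \frac{441}{10} \left(-15\right) = - \frac{1323}{2}$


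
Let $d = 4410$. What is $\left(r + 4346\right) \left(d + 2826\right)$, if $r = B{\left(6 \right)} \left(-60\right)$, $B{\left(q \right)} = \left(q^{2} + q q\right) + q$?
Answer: $-2416824$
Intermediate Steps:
$B{\left(q \right)} = q + 2 q^{2}$ ($B{\left(q \right)} = \left(q^{2} + q^{2}\right) + q = 2 q^{2} + q = q + 2 q^{2}$)
$r = -4680$ ($r = 6 \left(1 + 2 \cdot 6\right) \left(-60\right) = 6 \left(1 + 12\right) \left(-60\right) = 6 \cdot 13 \left(-60\right) = 78 \left(-60\right) = -4680$)
$\left(r + 4346\right) \left(d + 2826\right) = \left(-4680 + 4346\right) \left(4410 + 2826\right) = \left(-334\right) 7236 = -2416824$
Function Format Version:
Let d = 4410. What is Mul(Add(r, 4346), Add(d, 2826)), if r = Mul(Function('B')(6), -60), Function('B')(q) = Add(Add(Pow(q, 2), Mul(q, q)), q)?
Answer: -2416824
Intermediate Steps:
Function('B')(q) = Add(q, Mul(2, Pow(q, 2))) (Function('B')(q) = Add(Add(Pow(q, 2), Pow(q, 2)), q) = Add(Mul(2, Pow(q, 2)), q) = Add(q, Mul(2, Pow(q, 2))))
r = -4680 (r = Mul(Mul(6, Add(1, Mul(2, 6))), -60) = Mul(Mul(6, Add(1, 12)), -60) = Mul(Mul(6, 13), -60) = Mul(78, -60) = -4680)
Mul(Add(r, 4346), Add(d, 2826)) = Mul(Add(-4680, 4346), Add(4410, 2826)) = Mul(-334, 7236) = -2416824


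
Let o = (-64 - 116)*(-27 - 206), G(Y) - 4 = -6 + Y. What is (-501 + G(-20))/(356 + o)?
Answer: -523/42296 ≈ -0.012365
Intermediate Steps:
G(Y) = -2 + Y (G(Y) = 4 + (-6 + Y) = -2 + Y)
o = 41940 (o = -180*(-233) = 41940)
(-501 + G(-20))/(356 + o) = (-501 + (-2 - 20))/(356 + 41940) = (-501 - 22)/42296 = -523*1/42296 = -523/42296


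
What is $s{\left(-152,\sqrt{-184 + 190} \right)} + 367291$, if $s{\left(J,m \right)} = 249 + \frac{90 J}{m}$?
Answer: $367540 - 2280 \sqrt{6} \approx 3.6196 \cdot 10^{5}$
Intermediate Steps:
$s{\left(J,m \right)} = 249 + \frac{90 J}{m}$
$s{\left(-152,\sqrt{-184 + 190} \right)} + 367291 = \left(249 + 90 \left(-152\right) \frac{1}{\sqrt{-184 + 190}}\right) + 367291 = \left(249 + 90 \left(-152\right) \frac{1}{\sqrt{6}}\right) + 367291 = \left(249 + 90 \left(-152\right) \frac{\sqrt{6}}{6}\right) + 367291 = \left(249 - 2280 \sqrt{6}\right) + 367291 = 367540 - 2280 \sqrt{6}$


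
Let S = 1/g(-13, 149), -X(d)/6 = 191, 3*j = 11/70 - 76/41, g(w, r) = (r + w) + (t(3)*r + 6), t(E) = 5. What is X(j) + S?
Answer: -1016501/887 ≈ -1146.0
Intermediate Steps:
g(w, r) = 6 + w + 6*r (g(w, r) = (r + w) + (5*r + 6) = (r + w) + (6 + 5*r) = 6 + w + 6*r)
j = -1623/2870 (j = (11/70 - 76/41)/3 = (⅓)*(-4869/2870) = -1623/2870 ≈ -0.56551)
X(d) = -1146 (X(d) = -6*191 = -1146)
S = 1/887 (S = 1/(6 - 13 + 6*149) = 1/(6 - 13 + 894) = 1/887 ≈ 0.0011274)
X(j) + S = -1146 + 1/887 = -1016501/887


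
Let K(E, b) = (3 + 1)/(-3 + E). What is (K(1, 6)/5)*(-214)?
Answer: 428/5 ≈ 85.600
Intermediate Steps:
K(E, b) = 4/(-3 + E)
(K(1, 6)/5)*(-214) = ((4/(-3 + 1))/5)*(-214) = ((4/(-2))*(⅕))*(-214) = ((4*(-½))*(⅕))*(-214) = -2*⅕*(-214) = -⅖*(-214) = 428/5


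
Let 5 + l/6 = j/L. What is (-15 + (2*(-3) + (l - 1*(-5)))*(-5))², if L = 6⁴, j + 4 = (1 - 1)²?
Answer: 57229225/2916 ≈ 19626.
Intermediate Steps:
j = -4 (j = -4 + (1 - 1)² = -4 + 0² = -4 + 0 = -4)
L = 1296
l = -1621/54 (l = -30 + 6*(-4/1296) = -30 + 6*(-4*1/1296) = -30 + 6*(-1/324) = -30 - 1/54 = -1621/54 ≈ -30.019)
(-15 + (2*(-3) + (l - 1*(-5)))*(-5))² = (-15 + (2*(-3) + (-1621/54 - 1*(-5)))*(-5))² = (-15 + (-6 + (-1621/54 + 5))*(-5))² = (-15 + (-6 - 1351/54)*(-5))² = (-15 - 1675/54*(-5))² = (-15 + 8375/54)² = (7565/54)² = 57229225/2916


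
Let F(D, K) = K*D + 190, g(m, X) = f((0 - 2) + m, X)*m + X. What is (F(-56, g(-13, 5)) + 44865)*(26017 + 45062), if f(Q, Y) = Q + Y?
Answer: 2665107105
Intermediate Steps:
g(m, X) = X + m*(-2 + X + m) (g(m, X) = (((0 - 2) + m) + X)*m + X = ((-2 + m) + X)*m + X = (-2 + X + m)*m + X = m*(-2 + X + m) + X = X + m*(-2 + X + m))
F(D, K) = 190 + D*K (F(D, K) = D*K + 190 = 190 + D*K)
(F(-56, g(-13, 5)) + 44865)*(26017 + 45062) = ((190 - 56*(5 - 13*(-2 + 5 - 13))) + 44865)*(26017 + 45062) = ((190 - 56*(5 - 13*(-10))) + 44865)*71079 = ((190 - 56*(5 + 130)) + 44865)*71079 = ((190 - 56*135) + 44865)*71079 = ((190 - 7560) + 44865)*71079 = (-7370 + 44865)*71079 = 37495*71079 = 2665107105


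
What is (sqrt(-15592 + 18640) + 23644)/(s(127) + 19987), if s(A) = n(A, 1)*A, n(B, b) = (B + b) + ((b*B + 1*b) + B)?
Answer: 5911/17157 + sqrt(762)/34314 ≈ 0.34533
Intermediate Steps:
n(B, b) = 2*B + 2*b + B*b (n(B, b) = (B + b) + ((B*b + b) + B) = (B + b) + ((b + B*b) + B) = (B + b) + (B + b + B*b) = 2*B + 2*b + B*b)
s(A) = A*(2 + 3*A) (s(A) = (2*A + 2*1 + A*1)*A = (2*A + 2 + A)*A = (2 + 3*A)*A = A*(2 + 3*A))
(sqrt(-15592 + 18640) + 23644)/(s(127) + 19987) = (sqrt(-15592 + 18640) + 23644)/(127*(2 + 3*127) + 19987) = (sqrt(3048) + 23644)/(127*(2 + 381) + 19987) = (2*sqrt(762) + 23644)/(127*383 + 19987) = (23644 + 2*sqrt(762))/(48641 + 19987) = (23644 + 2*sqrt(762))/68628 = (23644 + 2*sqrt(762))*(1/68628) = 5911/17157 + sqrt(762)/34314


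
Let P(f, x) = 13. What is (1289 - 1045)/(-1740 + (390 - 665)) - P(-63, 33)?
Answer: -26439/2015 ≈ -13.121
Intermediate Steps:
(1289 - 1045)/(-1740 + (390 - 665)) - P(-63, 33) = (1289 - 1045)/(-1740 + (390 - 665)) - 1*13 = 244/(-1740 - 275) - 13 = 244/(-2015) - 13 = 244*(-1/2015) - 13 = -244/2015 - 13 = -26439/2015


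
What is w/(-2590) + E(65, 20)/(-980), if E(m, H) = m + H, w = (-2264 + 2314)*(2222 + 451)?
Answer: -374849/7252 ≈ -51.689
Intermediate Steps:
w = 133650 (w = 50*2673 = 133650)
E(m, H) = H + m
w/(-2590) + E(65, 20)/(-980) = 133650/(-2590) + (20 + 65)/(-980) = 133650*(-1/2590) + 85*(-1/980) = -13365/259 - 17/196 = -374849/7252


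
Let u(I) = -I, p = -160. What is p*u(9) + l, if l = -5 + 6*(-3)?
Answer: 1417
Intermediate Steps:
l = -23 (l = -5 - 18 = -23)
p*u(9) + l = -(-160)*9 - 23 = -160*(-9) - 23 = 1440 - 23 = 1417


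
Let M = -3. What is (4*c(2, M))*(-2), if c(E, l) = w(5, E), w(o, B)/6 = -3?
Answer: 144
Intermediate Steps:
w(o, B) = -18 (w(o, B) = 6*(-3) = -18)
c(E, l) = -18
(4*c(2, M))*(-2) = (4*(-18))*(-2) = -72*(-2) = 144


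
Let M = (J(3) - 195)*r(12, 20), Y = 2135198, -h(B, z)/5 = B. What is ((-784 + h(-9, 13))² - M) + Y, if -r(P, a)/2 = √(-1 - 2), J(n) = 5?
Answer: 2681319 - 380*I*√3 ≈ 2.6813e+6 - 658.18*I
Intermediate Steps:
h(B, z) = -5*B
r(P, a) = -2*I*√3 (r(P, a) = -2*√(-1 - 2) = -2*I*√3)
M = 380*I*√3 (M = (5 - 195)*(-2*I*√3) = -(-380)*I*√3 = 380*I*√3 ≈ 658.18*I)
((-784 + h(-9, 13))² - M) + Y = ((-784 - 5*(-9))² - 380*I*√3) + 2135198 = ((-784 + 45)² - 380*I*√3) + 2135198 = ((-739)² - 380*I*√3) + 2135198 = (546121 - 380*I*√3) + 2135198 = 2681319 - 380*I*√3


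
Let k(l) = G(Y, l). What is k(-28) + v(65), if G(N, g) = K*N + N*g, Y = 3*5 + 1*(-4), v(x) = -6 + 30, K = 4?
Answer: -240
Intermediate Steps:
v(x) = 24
Y = 11 (Y = 15 - 4 = 11)
G(N, g) = 4*N + N*g
k(l) = 44 + 11*l (k(l) = 11*(4 + l) = 44 + 11*l)
k(-28) + v(65) = (44 + 11*(-28)) + 24 = (44 - 308) + 24 = -264 + 24 = -240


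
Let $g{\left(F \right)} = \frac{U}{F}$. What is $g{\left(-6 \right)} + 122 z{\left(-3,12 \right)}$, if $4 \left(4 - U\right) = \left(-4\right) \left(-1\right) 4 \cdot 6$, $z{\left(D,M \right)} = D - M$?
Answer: $- \frac{5480}{3} \approx -1826.7$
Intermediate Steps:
$U = -20$ ($U = 4 - \frac{\left(-4\right) \left(-1\right) 4 \cdot 6}{4} = 4 - \frac{4 \cdot 4 \cdot 6}{4} = 4 - \frac{16 \cdot 6}{4} = 4 - 24 = -20$)
$g{\left(F \right)} = - \frac{20}{F}$
$g{\left(-6 \right)} + 122 z{\left(-3,12 \right)} = - \frac{20}{-6} + 122 \left(-3 - 12\right) = \left(-20\right) \left(- \frac{1}{6}\right) + 122 \left(-3 - 12\right) = \frac{10}{3} + 122 \left(-15\right) = \frac{10}{3} - 1830 = - \frac{5480}{3}$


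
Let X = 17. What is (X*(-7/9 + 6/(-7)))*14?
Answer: -3502/9 ≈ -389.11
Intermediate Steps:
(X*(-7/9 + 6/(-7)))*14 = (17*(-7/9 + 6/(-7)))*14 = (17*(-7*⅑ + 6*(-⅐)))*14 = (17*(-7/9 - 6/7))*14 = (17*(-103/63))*14 = -1751/63*14 = -3502/9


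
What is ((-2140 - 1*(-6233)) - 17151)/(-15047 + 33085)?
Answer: -6529/9019 ≈ -0.72392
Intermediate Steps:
((-2140 - 1*(-6233)) - 17151)/(-15047 + 33085) = ((-2140 + 6233) - 17151)/18038 = (4093 - 17151)*(1/18038) = -13058*1/18038 = -6529/9019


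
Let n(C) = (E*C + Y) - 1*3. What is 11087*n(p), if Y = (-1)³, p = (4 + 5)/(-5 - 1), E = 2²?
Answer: -110870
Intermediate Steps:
E = 4
p = -3/2 (p = 9/(-6) = 9*(-⅙) = -3/2 ≈ -1.5000)
Y = -1
n(C) = -4 + 4*C (n(C) = (4*C - 1) - 1*3 = (-1 + 4*C) - 3 = -4 + 4*C)
11087*n(p) = 11087*(-4 + 4*(-3/2)) = 11087*(-4 - 6) = 11087*(-10) = -110870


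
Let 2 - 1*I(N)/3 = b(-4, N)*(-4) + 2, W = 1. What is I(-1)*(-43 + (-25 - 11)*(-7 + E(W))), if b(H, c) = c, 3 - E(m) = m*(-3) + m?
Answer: -348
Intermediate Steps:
E(m) = 3 + 2*m (E(m) = 3 - (m*(-3) + m) = 3 - (-3*m + m) = 3 - (-2)*m = 3 + 2*m)
I(N) = 12*N (I(N) = 6 - 3*(N*(-4) + 2) = 6 - 3*(-4*N + 2) = 6 - 3*(2 - 4*N) = 6 + (-6 + 12*N) = 12*N)
I(-1)*(-43 + (-25 - 11)*(-7 + E(W))) = (12*(-1))*(-43 + (-25 - 11)*(-7 + (3 + 2*1))) = -12*(-43 - 36*(-7 + (3 + 2))) = -12*(-43 - 36*(-7 + 5)) = -12*(-43 - 36*(-2)) = -12*(-43 + 72) = -12*29 = -348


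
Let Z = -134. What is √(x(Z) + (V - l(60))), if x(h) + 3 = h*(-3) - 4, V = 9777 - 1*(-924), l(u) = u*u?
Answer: 2*√1874 ≈ 86.579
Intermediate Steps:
l(u) = u²
V = 10701 (V = 9777 + 924 = 10701)
x(h) = -7 - 3*h (x(h) = -3 + (h*(-3) - 4) = -3 + (-3*h - 4) = -3 + (-4 - 3*h) = -7 - 3*h)
√(x(Z) + (V - l(60))) = √((-7 - 3*(-134)) + (10701 - 1*60²)) = √((-7 + 402) + (10701 - 1*3600)) = √(395 + (10701 - 3600)) = √(395 + 7101) = √7496 = 2*√1874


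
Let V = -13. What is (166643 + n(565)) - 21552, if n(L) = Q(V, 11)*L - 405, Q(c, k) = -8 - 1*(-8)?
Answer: 144686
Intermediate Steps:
Q(c, k) = 0 (Q(c, k) = -8 + 8 = 0)
n(L) = -405 (n(L) = 0*L - 405 = 0 - 405 = -405)
(166643 + n(565)) - 21552 = (166643 - 405) - 21552 = 166238 - 21552 = 144686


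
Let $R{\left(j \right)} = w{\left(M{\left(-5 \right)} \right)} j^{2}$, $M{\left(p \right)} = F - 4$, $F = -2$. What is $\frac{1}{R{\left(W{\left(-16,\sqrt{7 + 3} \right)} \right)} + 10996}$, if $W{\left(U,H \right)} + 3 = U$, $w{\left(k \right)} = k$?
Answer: $\frac{1}{8830} \approx 0.00011325$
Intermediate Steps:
$M{\left(p \right)} = -6$ ($M{\left(p \right)} = -2 - 4 = -6$)
$W{\left(U,H \right)} = -3 + U$
$R{\left(j \right)} = - 6 j^{2}$
$\frac{1}{R{\left(W{\left(-16,\sqrt{7 + 3} \right)} \right)} + 10996} = \frac{1}{- 6 \left(-3 - 16\right)^{2} + 10996} = \frac{1}{- 6 \left(-19\right)^{2} + 10996} = \frac{1}{\left(-6\right) 361 + 10996} = \frac{1}{-2166 + 10996} = \frac{1}{8830}$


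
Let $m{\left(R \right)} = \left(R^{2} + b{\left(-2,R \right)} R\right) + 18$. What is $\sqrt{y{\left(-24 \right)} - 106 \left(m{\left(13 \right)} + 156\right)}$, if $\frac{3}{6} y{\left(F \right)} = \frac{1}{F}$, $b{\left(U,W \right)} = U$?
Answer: $\frac{635 i \sqrt{3}}{6} \approx 183.31 i$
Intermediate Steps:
$y{\left(F \right)} = \frac{2}{F}$
$m{\left(R \right)} = 18 + R^{2} - 2 R$ ($m{\left(R \right)} = \left(R^{2} - 2 R\right) + 18 = 18 + R^{2} - 2 R$)
$\sqrt{y{\left(-24 \right)} - 106 \left(m{\left(13 \right)} + 156\right)} = \sqrt{\frac{2}{-24} - 106 \left(\left(18 + 13^{2} - 26\right) + 156\right)} = \sqrt{2 \left(- \frac{1}{24}\right) - 106 \left(\left(18 + 169 - 26\right) + 156\right)} = \sqrt{- \frac{1}{12} - 106 \left(161 + 156\right)} = \sqrt{- \frac{1}{12} - 33602} = \sqrt{- \frac{403225}{12}} = \frac{635 i \sqrt{3}}{6}$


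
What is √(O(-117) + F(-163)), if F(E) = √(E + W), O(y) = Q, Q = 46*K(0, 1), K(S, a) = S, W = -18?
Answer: (-181)^(¼) ≈ 2.5936 + 2.5936*I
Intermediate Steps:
Q = 0 (Q = 46*0 = 0)
O(y) = 0
F(E) = √(-18 + E) (F(E) = √(E - 18) = √(-18 + E))
√(O(-117) + F(-163)) = √(0 + √(-18 - 163)) = √(0 + √(-181)) = √(0 + I*√181) = √(I*√181) = 181^(¼)*√I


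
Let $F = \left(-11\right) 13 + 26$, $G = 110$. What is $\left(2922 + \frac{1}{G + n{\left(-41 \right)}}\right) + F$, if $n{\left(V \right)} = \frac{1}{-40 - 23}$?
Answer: $\frac{19435908}{6929} \approx 2805.0$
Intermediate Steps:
$n{\left(V \right)} = - \frac{1}{63}$ ($n{\left(V \right)} = \frac{1}{-63} = - \frac{1}{63}$)
$F = -117$ ($F = -143 + 26 = -117$)
$\left(2922 + \frac{1}{G + n{\left(-41 \right)}}\right) + F = \left(2922 + \frac{1}{110 - \frac{1}{63}}\right) - 117 = \left(2922 + \frac{1}{\frac{6929}{63}}\right) - 117 = \left(2922 + \frac{63}{6929}\right) - 117 = \frac{20246601}{6929} - 117 = \frac{19435908}{6929}$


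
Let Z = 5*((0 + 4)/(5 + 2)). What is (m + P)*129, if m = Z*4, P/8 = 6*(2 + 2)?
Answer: 183696/7 ≈ 26242.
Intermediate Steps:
P = 192 (P = 8*(6*(2 + 2)) = 8*(6*4) = 8*24 = 192)
Z = 20/7 (Z = 5*(4/7) = 20/7 ≈ 2.8571)
m = 80/7 (m = (20/7)*4 = 80/7 ≈ 11.429)
(m + P)*129 = (80/7 + 192)*129 = (1424/7)*129 = 183696/7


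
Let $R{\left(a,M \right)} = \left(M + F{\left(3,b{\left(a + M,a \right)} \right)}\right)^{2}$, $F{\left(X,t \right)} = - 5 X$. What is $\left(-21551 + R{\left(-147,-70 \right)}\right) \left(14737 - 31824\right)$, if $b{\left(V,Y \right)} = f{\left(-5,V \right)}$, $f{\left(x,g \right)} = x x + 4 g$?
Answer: $244788362$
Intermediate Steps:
$f{\left(x,g \right)} = x^{2} + 4 g$
$b{\left(V,Y \right)} = 25 + 4 V$ ($b{\left(V,Y \right)} = \left(-5\right)^{2} + 4 V = 25 + 4 V$)
$R{\left(a,M \right)} = \left(-15 + M\right)^{2}$ ($R{\left(a,M \right)} = \left(M - 15\right)^{2} = \left(-15 + M\right)^{2}$)
$\left(-21551 + R{\left(-147,-70 \right)}\right) \left(14737 - 31824\right) = \left(-21551 + \left(-15 - 70\right)^{2}\right) \left(14737 - 31824\right) = \left(-21551 + \left(-85\right)^{2}\right) \left(-17087\right) = \left(-21551 + 7225\right) \left(-17087\right) = \left(-14326\right) \left(-17087\right) = 244788362$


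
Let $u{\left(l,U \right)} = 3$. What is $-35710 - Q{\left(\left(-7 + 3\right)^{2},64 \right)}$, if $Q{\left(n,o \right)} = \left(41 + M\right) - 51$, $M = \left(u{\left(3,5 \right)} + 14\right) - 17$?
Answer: $-35700$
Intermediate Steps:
$M = 0$ ($M = \left(3 + 14\right) - 17 = 17 - 17 = 0$)
$Q{\left(n,o \right)} = -10$ ($Q{\left(n,o \right)} = \left(41 + 0\right) - 51 = 41 - 51 = -10$)
$-35710 - Q{\left(\left(-7 + 3\right)^{2},64 \right)} = -35710 - -10 = -35710 + 10 = -35700$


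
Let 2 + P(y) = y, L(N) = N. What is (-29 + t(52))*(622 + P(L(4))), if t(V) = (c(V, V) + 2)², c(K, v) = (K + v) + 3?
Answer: 7395648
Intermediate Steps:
c(K, v) = 3 + K + v
P(y) = -2 + y
t(V) = (5 + 2*V)² (t(V) = ((3 + V + V) + 2)² = ((3 + 2*V) + 2)² = (5 + 2*V)²)
(-29 + t(52))*(622 + P(L(4))) = (-29 + (5 + 2*52)²)*(622 + (-2 + 4)) = (-29 + (5 + 104)²)*(622 + 2) = (-29 + 109²)*624 = (-29 + 11881)*624 = 11852*624 = 7395648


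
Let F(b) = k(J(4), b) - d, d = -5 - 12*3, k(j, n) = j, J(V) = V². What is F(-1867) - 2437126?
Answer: -2437069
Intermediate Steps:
d = -41 (d = -5 - 36 = -41)
F(b) = 57 (F(b) = 4² - 1*(-41) = 16 + 41 = 57)
F(-1867) - 2437126 = 57 - 2437126 = -2437069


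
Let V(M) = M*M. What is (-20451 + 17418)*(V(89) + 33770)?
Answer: -126448803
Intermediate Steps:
V(M) = M²
(-20451 + 17418)*(V(89) + 33770) = (-20451 + 17418)*(89² + 33770) = -3033*(7921 + 33770) = -3033*41691 = -126448803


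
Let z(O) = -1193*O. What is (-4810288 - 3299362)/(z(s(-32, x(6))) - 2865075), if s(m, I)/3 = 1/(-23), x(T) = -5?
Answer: 93260975/32946573 ≈ 2.8307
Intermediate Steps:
s(m, I) = -3/23 (s(m, I) = 3/(-23) = 3*(-1/23) = -3/23)
(-4810288 - 3299362)/(z(s(-32, x(6))) - 2865075) = (-4810288 - 3299362)/(-1193*(-3/23) - 2865075) = -8109650/(3579/23 - 2865075) = -8109650/(-65893146/23) = -8109650*(-23/65893146) = 93260975/32946573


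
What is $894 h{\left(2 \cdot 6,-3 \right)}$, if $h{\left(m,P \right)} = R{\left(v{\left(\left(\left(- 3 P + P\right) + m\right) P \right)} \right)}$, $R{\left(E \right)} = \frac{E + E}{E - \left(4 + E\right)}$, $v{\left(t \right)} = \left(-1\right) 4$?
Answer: $1788$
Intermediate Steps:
$v{\left(t \right)} = -4$
$R{\left(E \right)} = - \frac{E}{2}$ ($R{\left(E \right)} = \frac{2 E}{-4} = 2 E \left(- \frac{1}{4}\right) = - \frac{E}{2}$)
$h{\left(m,P \right)} = 2$ ($h{\left(m,P \right)} = \left(- \frac{1}{2}\right) \left(-4\right) = 2$)
$894 h{\left(2 \cdot 6,-3 \right)} = 894 \cdot 2 = 1788$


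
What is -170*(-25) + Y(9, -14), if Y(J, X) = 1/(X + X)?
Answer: 118999/28 ≈ 4250.0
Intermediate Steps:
Y(J, X) = 1/(2*X)
-170*(-25) + Y(9, -14) = -170*(-25) + (½)/(-14) = 4250 + (½)*(-1/14) = 4250 - 1/28 = 118999/28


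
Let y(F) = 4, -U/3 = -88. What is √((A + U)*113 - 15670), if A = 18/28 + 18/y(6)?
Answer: √722414/7 ≈ 121.42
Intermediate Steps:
U = 264 (U = -3*(-88) = 264)
A = 36/7 (A = 18/28 + 18/4 = 18*(1/28) + 18*(¼) = 9/14 + 9/2 = 36/7 ≈ 5.1429)
√((A + U)*113 - 15670) = √((36/7 + 264)*113 - 15670) = √((1884/7)*113 - 15670) = √(212892/7 - 15670) = √(103202/7) = √722414/7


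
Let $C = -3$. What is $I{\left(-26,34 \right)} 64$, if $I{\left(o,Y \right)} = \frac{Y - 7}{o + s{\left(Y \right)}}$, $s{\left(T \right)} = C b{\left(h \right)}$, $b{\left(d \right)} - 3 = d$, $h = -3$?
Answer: $- \frac{864}{13} \approx -66.462$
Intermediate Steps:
$b{\left(d \right)} = 3 + d$
$s{\left(T \right)} = 0$ ($s{\left(T \right)} = - 3 \left(3 - 3\right) = \left(-3\right) 0 = 0$)
$I{\left(o,Y \right)} = \frac{-7 + Y}{o}$ ($I{\left(o,Y \right)} = \frac{Y - 7}{o + 0} = \frac{-7 + Y}{o}$)
$I{\left(-26,34 \right)} 64 = \frac{-7 + 34}{-26} \cdot 64 = \left(- \frac{1}{26}\right) 27 \cdot 64 = \left(- \frac{27}{26}\right) 64 = - \frac{864}{13}$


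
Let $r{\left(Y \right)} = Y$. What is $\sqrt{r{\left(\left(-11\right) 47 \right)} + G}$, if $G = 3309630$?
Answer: $\sqrt{3309113} \approx 1819.1$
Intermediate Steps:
$\sqrt{r{\left(\left(-11\right) 47 \right)} + G} = \sqrt{\left(-11\right) 47 + 3309630} = \sqrt{-517 + 3309630} = \sqrt{3309113}$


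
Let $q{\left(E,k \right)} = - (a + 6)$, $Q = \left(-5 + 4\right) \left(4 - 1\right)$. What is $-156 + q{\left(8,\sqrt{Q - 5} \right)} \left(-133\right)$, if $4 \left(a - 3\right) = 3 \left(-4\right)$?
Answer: $642$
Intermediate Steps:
$a = 0$ ($a = 3 + \frac{3 \left(-4\right)}{4} = 3 + \frac{1}{4} \left(-12\right) = 3 - 3 = 0$)
$Q = -3$ ($Q = \left(-1\right) 3 = -3$)
$q{\left(E,k \right)} = -6$ ($q{\left(E,k \right)} = - (0 + 6) = \left(-1\right) 6 = -6$)
$-156 + q{\left(8,\sqrt{Q - 5} \right)} \left(-133\right) = -156 - -798 = -156 + 798 = 642$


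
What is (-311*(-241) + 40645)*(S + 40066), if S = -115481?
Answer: -8717672340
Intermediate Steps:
(-311*(-241) + 40645)*(S + 40066) = (-311*(-241) + 40645)*(-115481 + 40066) = (74951 + 40645)*(-75415) = 115596*(-75415) = -8717672340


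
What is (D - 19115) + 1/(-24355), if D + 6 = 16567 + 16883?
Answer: 348982794/24355 ≈ 14329.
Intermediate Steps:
D = 33444 (D = -6 + (16567 + 16883) = -6 + 33450 = 33444)
(D - 19115) + 1/(-24355) = (33444 - 19115) + 1/(-24355) = 14329 - 1/24355 = 348982794/24355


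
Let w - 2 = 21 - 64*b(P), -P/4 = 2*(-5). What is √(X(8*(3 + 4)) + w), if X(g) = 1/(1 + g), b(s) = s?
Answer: 4*I*√515166/57 ≈ 50.368*I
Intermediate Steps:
P = 40 (P = -8*(-5) = -4*(-10) = 40)
w = -2537 (w = 2 + (21 - 64*40) = 2 + (21 - 2560) = 2 - 2539 = -2537)
√(X(8*(3 + 4)) + w) = √(1/(1 + 8*(3 + 4)) - 2537) = √(1/(1 + 8*7) - 2537) = √(1/(1 + 56) - 2537) = √(1/57 - 2537) = √(-144608/57) = 4*I*√515166/57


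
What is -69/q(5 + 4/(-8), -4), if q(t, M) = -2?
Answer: 69/2 ≈ 34.500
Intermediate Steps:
-69/q(5 + 4/(-8), -4) = -69/(-2) = -69*(-½) = 69/2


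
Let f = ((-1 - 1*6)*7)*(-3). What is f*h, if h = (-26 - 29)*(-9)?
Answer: 72765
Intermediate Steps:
h = 495 (h = -55*(-9) = 495)
f = 147 (f = ((-1 - 6)*7)*(-3) = -7*7*(-3) = -49*(-3) = 147)
f*h = 147*495 = 72765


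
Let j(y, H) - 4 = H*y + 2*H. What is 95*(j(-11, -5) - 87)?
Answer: -3610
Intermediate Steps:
j(y, H) = 4 + 2*H + H*y (j(y, H) = 4 + (H*y + 2*H) = 4 + (2*H + H*y) = 4 + 2*H + H*y)
95*(j(-11, -5) - 87) = 95*((4 + 2*(-5) - 5*(-11)) - 87) = 95*((4 - 10 + 55) - 87) = 95*(49 - 87) = 95*(-38) = -3610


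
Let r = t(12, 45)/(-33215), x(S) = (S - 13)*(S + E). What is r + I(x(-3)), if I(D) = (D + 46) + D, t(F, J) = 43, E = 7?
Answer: -2723673/33215 ≈ -82.001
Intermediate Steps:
x(S) = (-13 + S)*(7 + S) (x(S) = (S - 13)*(S + 7) = (-13 + S)*(7 + S))
I(D) = 46 + 2*D (I(D) = (46 + D) + D = 46 + 2*D)
r = -43/33215 (r = 43/(-33215) = 43*(-1/33215) = -43/33215 ≈ -0.0012946)
r + I(x(-3)) = -43/33215 + (46 + 2*(-91 + (-3)² - 6*(-3))) = -43/33215 + (46 + 2*(-91 + 9 + 18)) = -43/33215 + (46 + 2*(-64)) = -43/33215 + (46 - 128) = -43/33215 - 82 = -2723673/33215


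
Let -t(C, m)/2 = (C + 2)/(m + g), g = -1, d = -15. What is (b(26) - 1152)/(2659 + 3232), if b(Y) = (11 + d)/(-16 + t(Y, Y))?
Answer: -131303/671574 ≈ -0.19552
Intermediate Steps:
t(C, m) = -2*(2 + C)/(-1 + m) (t(C, m) = -2*(C + 2)/(m - 1) = -2*(2 + C)/(-1 + m))
b(Y) = -4/(-16 + 2*(-2 - Y)/(-1 + Y)) (b(Y) = (11 - 15)/(-16 + 2*(-2 - Y)/(-1 + Y)) = -4/(-16 + 2*(-2 - Y)/(-1 + Y)))
(b(26) - 1152)/(2659 + 3232) = (2*(-1 + 26)/(3*(-2 + 3*26)) - 1152)/(2659 + 3232) = ((⅔)*25/(-2 + 78) - 1152)/5891 = ((⅔)*25/76 - 1152)*(1/5891) = ((⅔)*(1/76)*25 - 1152)*(1/5891) = (25/114 - 1152)*(1/5891) = -131303/114*1/5891 = -131303/671574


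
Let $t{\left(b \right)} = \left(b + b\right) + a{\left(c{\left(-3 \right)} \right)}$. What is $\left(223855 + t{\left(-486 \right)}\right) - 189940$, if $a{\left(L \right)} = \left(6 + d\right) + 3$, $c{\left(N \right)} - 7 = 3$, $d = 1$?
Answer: $32953$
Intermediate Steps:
$c{\left(N \right)} = 10$ ($c{\left(N \right)} = 7 + 3 = 10$)
$a{\left(L \right)} = 10$ ($a{\left(L \right)} = \left(6 + 1\right) + 3 = 7 + 3 = 10$)
$t{\left(b \right)} = 10 + 2 b$ ($t{\left(b \right)} = \left(b + b\right) + 10 = 2 b + 10 = 10 + 2 b$)
$\left(223855 + t{\left(-486 \right)}\right) - 189940 = \left(223855 + \left(10 + 2 \left(-486\right)\right)\right) - 189940 = \left(223855 + \left(10 - 972\right)\right) - 189940 = \left(223855 - 962\right) - 189940 = 222893 - 189940 = 32953$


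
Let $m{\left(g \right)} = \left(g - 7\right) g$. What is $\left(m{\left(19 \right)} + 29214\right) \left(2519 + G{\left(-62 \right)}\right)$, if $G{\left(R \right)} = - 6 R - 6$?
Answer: $84940170$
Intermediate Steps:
$G{\left(R \right)} = -6 - 6 R$
$m{\left(g \right)} = g \left(-7 + g\right)$ ($m{\left(g \right)} = \left(-7 + g\right) g = g \left(-7 + g\right)$)
$\left(m{\left(19 \right)} + 29214\right) \left(2519 + G{\left(-62 \right)}\right) = \left(19 \left(-7 + 19\right) + 29214\right) \left(2519 - -366\right) = \left(19 \cdot 12 + 29214\right) \left(2519 + \left(-6 + 372\right)\right) = \left(228 + 29214\right) \left(2519 + 366\right) = 29442 \cdot 2885 = 84940170$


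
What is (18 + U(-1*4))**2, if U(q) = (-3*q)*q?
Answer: 900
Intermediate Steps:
U(q) = -3*q**2
(18 + U(-1*4))**2 = (18 - 3*(-1*4)**2)**2 = (18 - 3*(-4)**2)**2 = (18 - 3*16)**2 = (18 - 48)**2 = (-30)**2 = 900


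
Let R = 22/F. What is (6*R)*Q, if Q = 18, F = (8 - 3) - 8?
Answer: -792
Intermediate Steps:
F = -3 (F = 5 - 8 = -3)
R = -22/3 (R = 22/(-3) = 22*(-⅓) = -22/3 ≈ -7.3333)
(6*R)*Q = (6*(-22/3))*18 = -44*18 = -792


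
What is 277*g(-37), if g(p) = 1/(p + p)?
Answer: -277/74 ≈ -3.7432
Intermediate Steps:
g(p) = 1/(2*p)
277*g(-37) = 277*((½)/(-37)) = 277*((½)*(-1/37)) = 277*(-1/74) = -277/74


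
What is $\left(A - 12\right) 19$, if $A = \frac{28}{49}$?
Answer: $- \frac{1520}{7} \approx -217.14$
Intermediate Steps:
$A = \frac{4}{7}$ ($A = 28 \cdot \frac{1}{49} = \frac{4}{7} \approx 0.57143$)
$\left(A - 12\right) 19 = \left(\frac{4}{7} - 12\right) 19 = \left(- \frac{80}{7}\right) 19 = - \frac{1520}{7}$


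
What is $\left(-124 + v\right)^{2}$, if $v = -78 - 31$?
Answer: $54289$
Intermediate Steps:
$v = -109$ ($v = -78 - 31 = -109$)
$\left(-124 + v\right)^{2} = \left(-124 - 109\right)^{2} = \left(-233\right)^{2} = 54289$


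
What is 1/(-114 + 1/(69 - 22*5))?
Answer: -41/4675 ≈ -0.0087700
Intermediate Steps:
1/(-114 + 1/(69 - 22*5)) = 1/(-114 + 1/(69 - 110)) = 1/(-114 + 1/(-41)) = 1/(-114 - 1/41) = 1/(-4675/41) = -41/4675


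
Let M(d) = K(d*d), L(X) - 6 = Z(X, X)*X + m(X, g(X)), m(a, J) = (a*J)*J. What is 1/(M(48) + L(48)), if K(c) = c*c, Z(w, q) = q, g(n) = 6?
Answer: 1/5312454 ≈ 1.8824e-7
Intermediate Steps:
m(a, J) = a*J² (m(a, J) = (J*a)*J = a*J²)
K(c) = c²
L(X) = 6 + X² + 36*X (L(X) = 6 + (X*X + X*6²) = 6 + (X² + X*36) = 6 + (X² + 36*X) = 6 + X² + 36*X)
M(d) = d⁴ (M(d) = (d*d)² = (d²)² = d⁴)
1/(M(48) + L(48)) = 1/(48⁴ + (6 + 48² + 36*48)) = 1/(5308416 + (6 + 2304 + 1728)) = 1/(5308416 + 4038) = 1/5312454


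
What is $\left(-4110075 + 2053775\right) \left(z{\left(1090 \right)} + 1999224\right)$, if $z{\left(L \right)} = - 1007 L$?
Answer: $-1853947742200$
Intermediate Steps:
$\left(-4110075 + 2053775\right) \left(z{\left(1090 \right)} + 1999224\right) = \left(-4110075 + 2053775\right) \left(\left(-1007\right) 1090 + 1999224\right) = - 2056300 \left(-1097630 + 1999224\right) = \left(-2056300\right) 901594 = -1853947742200$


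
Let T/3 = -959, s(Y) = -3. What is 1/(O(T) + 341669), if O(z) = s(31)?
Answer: 1/341666 ≈ 2.9268e-6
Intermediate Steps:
T = -2877 (T = 3*(-959) = -2877)
O(z) = -3
1/(O(T) + 341669) = 1/(-3 + 341669) = 1/341666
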